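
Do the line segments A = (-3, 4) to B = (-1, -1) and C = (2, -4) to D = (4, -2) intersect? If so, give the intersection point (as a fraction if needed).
No (intersection of containing lines falls outside at least one segment)

Parametrize and solve: t = 13/7, s = -9/14. At least one of these is outside [0, 1], so the segments do not intersect.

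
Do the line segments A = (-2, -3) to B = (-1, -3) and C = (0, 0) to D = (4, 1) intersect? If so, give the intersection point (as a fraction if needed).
No (intersection of containing lines falls outside at least one segment)

Parametrize and solve: t = -10, s = -3. At least one of these is outside [0, 1], so the segments do not intersect.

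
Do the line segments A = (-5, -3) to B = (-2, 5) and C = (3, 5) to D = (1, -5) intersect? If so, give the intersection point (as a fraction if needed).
No (intersection of containing lines falls outside at least one segment)

Parametrize and solve: t = 32/7, s = -20/7. At least one of these is outside [0, 1], so the segments do not intersect.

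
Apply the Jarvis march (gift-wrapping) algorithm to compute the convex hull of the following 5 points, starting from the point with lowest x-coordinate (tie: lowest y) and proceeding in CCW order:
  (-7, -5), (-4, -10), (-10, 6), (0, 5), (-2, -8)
Hull (CCW) = [(-10, 6), (-7, -5), (-4, -10), (-2, -8), (0, 5)]

Jarvis march: at each step, from the current hull vertex p, select the next vertex q as the point such that every other point lies strictly to the left of (or on) the directed line p → q. (Equivalently: for every other point r, the cross product (q − p) × (r − p) ≥ 0.)
Starting point (lowest x, tie lowest y): (-10, 6). Wrap until returning to start. Resulting hull: (-10, 6), (-7, -5), (-4, -10), (-2, -8), (0, 5).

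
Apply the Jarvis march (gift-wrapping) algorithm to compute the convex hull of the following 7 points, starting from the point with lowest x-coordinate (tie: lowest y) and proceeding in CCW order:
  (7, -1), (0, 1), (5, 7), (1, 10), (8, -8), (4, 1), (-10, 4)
Hull (CCW) = [(-10, 4), (8, -8), (7, -1), (5, 7), (1, 10)]

Jarvis march: at each step, from the current hull vertex p, select the next vertex q as the point such that every other point lies strictly to the left of (or on) the directed line p → q. (Equivalently: for every other point r, the cross product (q − p) × (r − p) ≥ 0.)
Starting point (lowest x, tie lowest y): (-10, 4). Wrap until returning to start. Resulting hull: (-10, 4), (8, -8), (7, -1), (5, 7), (1, 10).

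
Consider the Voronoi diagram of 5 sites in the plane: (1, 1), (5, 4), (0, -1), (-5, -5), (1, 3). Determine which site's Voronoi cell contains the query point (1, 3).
Nearest site = (1, 3)

The Voronoi cell of site s contains exactly those query points closer to s than to any other site. Compute squared distances from q = (1, 3) to each site:
  (1 − 1)² + (3 − 3)² = 0
  (1 − 1)² + (1 − 3)² = 4
  (0 − 1)² + (-1 − 3)² = 17
  (5 − 1)² + (4 − 3)² = 17
  (-5 − 1)² + (-5 − 3)² = 100
Minimum is attained by (1, 3), so q lies in its Voronoi cell.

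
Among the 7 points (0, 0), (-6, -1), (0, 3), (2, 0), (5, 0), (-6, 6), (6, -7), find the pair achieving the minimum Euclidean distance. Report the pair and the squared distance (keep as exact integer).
Pair = ((0, 0), (2, 0)); squared distance = 4

Compute all C(7, 2) = 21 pairwise squared distances (x_i − x_j)² + (y_i − y_j)². The minimum is 4, attained by the pair ((0, 0), (2, 0)).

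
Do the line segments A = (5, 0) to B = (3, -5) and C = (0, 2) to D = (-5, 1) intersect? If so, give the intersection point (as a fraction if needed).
No (intersection of containing lines falls outside at least one segment)

Parametrize and solve: t = -15/23, s = -29/23. At least one of these is outside [0, 1], so the segments do not intersect.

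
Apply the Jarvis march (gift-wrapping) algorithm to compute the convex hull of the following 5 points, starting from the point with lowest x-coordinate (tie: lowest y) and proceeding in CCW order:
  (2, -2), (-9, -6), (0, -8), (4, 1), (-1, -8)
Hull (CCW) = [(-9, -6), (-1, -8), (0, -8), (4, 1)]

Jarvis march: at each step, from the current hull vertex p, select the next vertex q as the point such that every other point lies strictly to the left of (or on) the directed line p → q. (Equivalently: for every other point r, the cross product (q − p) × (r − p) ≥ 0.)
Starting point (lowest x, tie lowest y): (-9, -6). Wrap until returning to start. Resulting hull: (-9, -6), (-1, -8), (0, -8), (4, 1).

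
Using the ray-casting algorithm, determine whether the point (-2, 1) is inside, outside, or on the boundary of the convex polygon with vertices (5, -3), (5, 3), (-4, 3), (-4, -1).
The point (-2, 1) lies strictly inside the polygon

Cast a horizontal ray to the right from the query point and count how many polygon edges it crosses (each edge strictly once or zero times, handled with the usual half-open convention). 
Parity of crossings → odd ⇒ inside.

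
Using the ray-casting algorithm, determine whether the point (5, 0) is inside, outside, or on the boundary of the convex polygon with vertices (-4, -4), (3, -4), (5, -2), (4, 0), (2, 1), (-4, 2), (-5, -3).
The point (5, 0) lies strictly outside the polygon

Cast a horizontal ray to the right from the query point and count how many polygon edges it crosses (each edge strictly once or zero times, handled with the usual half-open convention). 
Parity of crossings → even ⇒ outside.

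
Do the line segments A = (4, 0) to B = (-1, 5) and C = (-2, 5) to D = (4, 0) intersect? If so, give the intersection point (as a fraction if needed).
Yes; intersection at (4, 0) (t = 0 on AB, s = 1 on CD)

Parametrize AB as A + t(B − A) = (4 + -5 t, 0 + 5 t) and CD as C + s(D − C) = (-2 + 6 s, 5 + -5 s). Solve the linear system for (t, s). Determinant = 5 ≠ 0, so a unique intersection of the containing lines exists. Solution: t = 0, s = 1 — both in [0, 1], so the segments cross. Intersection point: (4, 0).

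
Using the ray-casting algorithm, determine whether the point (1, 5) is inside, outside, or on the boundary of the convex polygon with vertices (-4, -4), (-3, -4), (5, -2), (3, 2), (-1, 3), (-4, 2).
The point (1, 5) lies strictly outside the polygon

Cast a horizontal ray to the right from the query point and count how many polygon edges it crosses (each edge strictly once or zero times, handled with the usual half-open convention). 
Parity of crossings → even ⇒ outside.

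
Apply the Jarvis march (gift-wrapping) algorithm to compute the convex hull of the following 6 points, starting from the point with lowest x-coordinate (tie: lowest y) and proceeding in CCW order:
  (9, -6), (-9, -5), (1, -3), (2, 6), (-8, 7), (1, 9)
Hull (CCW) = [(-9, -5), (9, -6), (1, 9), (-8, 7)]

Jarvis march: at each step, from the current hull vertex p, select the next vertex q as the point such that every other point lies strictly to the left of (or on) the directed line p → q. (Equivalently: for every other point r, the cross product (q − p) × (r − p) ≥ 0.)
Starting point (lowest x, tie lowest y): (-9, -5). Wrap until returning to start. Resulting hull: (-9, -5), (9, -6), (1, 9), (-8, 7).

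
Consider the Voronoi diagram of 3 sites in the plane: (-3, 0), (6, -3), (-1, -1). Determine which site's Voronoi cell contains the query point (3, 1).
Nearest site = (-1, -1)

The Voronoi cell of site s contains exactly those query points closer to s than to any other site. Compute squared distances from q = (3, 1) to each site:
  (-1 − 3)² + (-1 − 1)² = 20
  (6 − 3)² + (-3 − 1)² = 25
  (-3 − 3)² + (0 − 1)² = 37
Minimum is attained by (-1, -1), so q lies in its Voronoi cell.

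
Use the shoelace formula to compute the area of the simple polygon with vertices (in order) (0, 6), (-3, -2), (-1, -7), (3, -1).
Area = 77/2

Shoelace formula: Area = (1/2) |Σ_i (x_i · y_{i+1} − x_{i+1} · y_i)| (indices mod n). Compute each cross term:
  (0)(-2) − (-3)(6) = 18
  (-3)(-7) − (-1)(-2) = 19
  (-1)(-1) − (3)(-7) = 22
  (3)(6) − (0)(-1) = 18
Sum = 77, so (signed) Area = 77/2 = 77/2, |Area| = 77/2.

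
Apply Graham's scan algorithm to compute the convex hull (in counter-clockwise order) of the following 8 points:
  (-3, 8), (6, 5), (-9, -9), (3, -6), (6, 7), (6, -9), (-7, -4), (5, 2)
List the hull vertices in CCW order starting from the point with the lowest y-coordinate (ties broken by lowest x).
Hull (CCW) = [(-9, -9), (6, -9), (6, 7), (-3, 8)]

Graham scan procedure:
  1. Find the pivot p₀ = point with lowest y (tie → lowest x): (-9, -9).
  2. Sort the remaining points by polar angle around p₀.
  3. Walk through sorted points, maintaining a stack; pop the top while the last three entries make a non-left turn (cross product ≤ 0).
  4. Final stack is the convex hull in CCW order: (-9, -9), (6, -9), (6, 7), (-3, 8).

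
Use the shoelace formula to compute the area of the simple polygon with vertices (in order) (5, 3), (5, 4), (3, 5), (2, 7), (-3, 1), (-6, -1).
Area = 24

Shoelace formula: Area = (1/2) |Σ_i (x_i · y_{i+1} − x_{i+1} · y_i)| (indices mod n). Compute each cross term:
  (5)(4) − (5)(3) = 5
  (5)(5) − (3)(4) = 13
  (3)(7) − (2)(5) = 11
  (2)(1) − (-3)(7) = 23
  (-3)(-1) − (-6)(1) = 9
  (-6)(3) − (5)(-1) = -13
Sum = 48, so (signed) Area = 48/2 = 24, |Area| = 24.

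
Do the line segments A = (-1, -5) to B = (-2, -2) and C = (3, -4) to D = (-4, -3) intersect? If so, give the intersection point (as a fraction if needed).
Yes; intersection at (-31/20, -67/20) (t = 11/20 on AB, s = 13/20 on CD)

Parametrize AB as A + t(B − A) = (-1 + -1 t, -5 + 3 t) and CD as C + s(D − C) = (3 + -7 s, -4 + 1 s). Solve the linear system for (t, s). Determinant = -20 ≠ 0, so a unique intersection of the containing lines exists. Solution: t = 11/20, s = 13/20 — both in [0, 1], so the segments cross. Intersection point: (-31/20, -67/20).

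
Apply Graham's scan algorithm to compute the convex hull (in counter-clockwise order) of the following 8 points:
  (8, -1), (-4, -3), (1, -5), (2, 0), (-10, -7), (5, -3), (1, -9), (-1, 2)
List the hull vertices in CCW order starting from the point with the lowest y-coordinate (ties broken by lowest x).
Hull (CCW) = [(1, -9), (8, -1), (-1, 2), (-10, -7)]

Graham scan procedure:
  1. Find the pivot p₀ = point with lowest y (tie → lowest x): (1, -9).
  2. Sort the remaining points by polar angle around p₀.
  3. Walk through sorted points, maintaining a stack; pop the top while the last three entries make a non-left turn (cross product ≤ 0).
  4. Final stack is the convex hull in CCW order: (1, -9), (8, -1), (-1, 2), (-10, -7).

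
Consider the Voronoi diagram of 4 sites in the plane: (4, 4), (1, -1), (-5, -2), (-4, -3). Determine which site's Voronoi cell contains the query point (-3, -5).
Nearest site = (-4, -3)

The Voronoi cell of site s contains exactly those query points closer to s than to any other site. Compute squared distances from q = (-3, -5) to each site:
  (-4 − -3)² + (-3 − -5)² = 5
  (-5 − -3)² + (-2 − -5)² = 13
  (1 − -3)² + (-1 − -5)² = 32
  (4 − -3)² + (4 − -5)² = 130
Minimum is attained by (-4, -3), so q lies in its Voronoi cell.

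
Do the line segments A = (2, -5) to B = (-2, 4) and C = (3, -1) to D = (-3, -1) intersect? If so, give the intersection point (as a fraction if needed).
Yes; intersection at (2/9, -1) (t = 4/9 on AB, s = 25/54 on CD)

Parametrize AB as A + t(B − A) = (2 + -4 t, -5 + 9 t) and CD as C + s(D − C) = (3 + -6 s, -1 + 0 s). Solve the linear system for (t, s). Determinant = -54 ≠ 0, so a unique intersection of the containing lines exists. Solution: t = 4/9, s = 25/54 — both in [0, 1], so the segments cross. Intersection point: (2/9, -1).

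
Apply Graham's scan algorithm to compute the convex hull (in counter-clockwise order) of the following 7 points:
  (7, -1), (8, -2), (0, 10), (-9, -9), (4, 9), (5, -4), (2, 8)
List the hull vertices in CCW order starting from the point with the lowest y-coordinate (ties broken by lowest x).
Hull (CCW) = [(-9, -9), (5, -4), (8, -2), (4, 9), (0, 10)]

Graham scan procedure:
  1. Find the pivot p₀ = point with lowest y (tie → lowest x): (-9, -9).
  2. Sort the remaining points by polar angle around p₀.
  3. Walk through sorted points, maintaining a stack; pop the top while the last three entries make a non-left turn (cross product ≤ 0).
  4. Final stack is the convex hull in CCW order: (-9, -9), (5, -4), (8, -2), (4, 9), (0, 10).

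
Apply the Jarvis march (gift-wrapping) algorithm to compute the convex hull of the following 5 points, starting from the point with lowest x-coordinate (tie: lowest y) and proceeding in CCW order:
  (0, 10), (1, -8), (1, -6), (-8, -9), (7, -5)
Hull (CCW) = [(-8, -9), (1, -8), (7, -5), (0, 10)]

Jarvis march: at each step, from the current hull vertex p, select the next vertex q as the point such that every other point lies strictly to the left of (or on) the directed line p → q. (Equivalently: for every other point r, the cross product (q − p) × (r − p) ≥ 0.)
Starting point (lowest x, tie lowest y): (-8, -9). Wrap until returning to start. Resulting hull: (-8, -9), (1, -8), (7, -5), (0, 10).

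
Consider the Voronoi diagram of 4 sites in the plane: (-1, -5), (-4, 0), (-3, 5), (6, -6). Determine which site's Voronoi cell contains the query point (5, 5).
Nearest site = (-3, 5)

The Voronoi cell of site s contains exactly those query points closer to s than to any other site. Compute squared distances from q = (5, 5) to each site:
  (-3 − 5)² + (5 − 5)² = 64
  (-4 − 5)² + (0 − 5)² = 106
  (6 − 5)² + (-6 − 5)² = 122
  (-1 − 5)² + (-5 − 5)² = 136
Minimum is attained by (-3, 5), so q lies in its Voronoi cell.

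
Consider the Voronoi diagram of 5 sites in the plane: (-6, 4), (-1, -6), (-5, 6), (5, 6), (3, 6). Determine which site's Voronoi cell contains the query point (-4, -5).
Nearest site = (-1, -6)

The Voronoi cell of site s contains exactly those query points closer to s than to any other site. Compute squared distances from q = (-4, -5) to each site:
  (-1 − -4)² + (-6 − -5)² = 10
  (-6 − -4)² + (4 − -5)² = 85
  (-5 − -4)² + (6 − -5)² = 122
  (3 − -4)² + (6 − -5)² = 170
  (5 − -4)² + (6 − -5)² = 202
Minimum is attained by (-1, -6), so q lies in its Voronoi cell.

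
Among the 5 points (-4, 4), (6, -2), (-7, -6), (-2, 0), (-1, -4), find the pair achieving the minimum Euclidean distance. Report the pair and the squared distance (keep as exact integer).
Pair = ((-2, 0), (-1, -4)); squared distance = 17

Compute all C(5, 2) = 10 pairwise squared distances (x_i − x_j)² + (y_i − y_j)². The minimum is 17, attained by the pair ((-2, 0), (-1, -4)).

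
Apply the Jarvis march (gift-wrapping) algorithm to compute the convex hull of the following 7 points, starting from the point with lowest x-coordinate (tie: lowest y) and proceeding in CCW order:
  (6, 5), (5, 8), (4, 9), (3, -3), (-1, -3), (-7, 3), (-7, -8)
Hull (CCW) = [(-7, -8), (3, -3), (6, 5), (5, 8), (4, 9), (-7, 3)]

Jarvis march: at each step, from the current hull vertex p, select the next vertex q as the point such that every other point lies strictly to the left of (or on) the directed line p → q. (Equivalently: for every other point r, the cross product (q − p) × (r − p) ≥ 0.)
Starting point (lowest x, tie lowest y): (-7, -8). Wrap until returning to start. Resulting hull: (-7, -8), (3, -3), (6, 5), (5, 8), (4, 9), (-7, 3).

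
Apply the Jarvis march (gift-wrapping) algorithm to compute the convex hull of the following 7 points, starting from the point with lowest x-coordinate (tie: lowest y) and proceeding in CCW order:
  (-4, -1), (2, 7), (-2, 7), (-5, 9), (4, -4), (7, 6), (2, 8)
Hull (CCW) = [(-5, 9), (-4, -1), (4, -4), (7, 6), (2, 8)]

Jarvis march: at each step, from the current hull vertex p, select the next vertex q as the point such that every other point lies strictly to the left of (or on) the directed line p → q. (Equivalently: for every other point r, the cross product (q − p) × (r − p) ≥ 0.)
Starting point (lowest x, tie lowest y): (-5, 9). Wrap until returning to start. Resulting hull: (-5, 9), (-4, -1), (4, -4), (7, 6), (2, 8).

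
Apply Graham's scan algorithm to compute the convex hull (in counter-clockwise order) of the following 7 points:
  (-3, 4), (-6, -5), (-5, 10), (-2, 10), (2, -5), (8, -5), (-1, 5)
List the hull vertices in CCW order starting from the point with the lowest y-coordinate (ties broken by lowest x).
Hull (CCW) = [(-6, -5), (8, -5), (-2, 10), (-5, 10)]

Graham scan procedure:
  1. Find the pivot p₀ = point with lowest y (tie → lowest x): (-6, -5).
  2. Sort the remaining points by polar angle around p₀.
  3. Walk through sorted points, maintaining a stack; pop the top while the last three entries make a non-left turn (cross product ≤ 0).
  4. Final stack is the convex hull in CCW order: (-6, -5), (8, -5), (-2, 10), (-5, 10).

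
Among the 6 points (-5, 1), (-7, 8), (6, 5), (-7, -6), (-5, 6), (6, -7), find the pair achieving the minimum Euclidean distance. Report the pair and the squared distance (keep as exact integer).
Pair = ((-7, 8), (-5, 6)); squared distance = 8

Compute all C(6, 2) = 15 pairwise squared distances (x_i − x_j)² + (y_i − y_j)². The minimum is 8, attained by the pair ((-7, 8), (-5, 6)).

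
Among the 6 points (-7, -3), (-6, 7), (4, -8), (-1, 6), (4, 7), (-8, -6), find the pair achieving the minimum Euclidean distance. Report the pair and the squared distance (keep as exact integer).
Pair = ((-7, -3), (-8, -6)); squared distance = 10

Compute all C(6, 2) = 15 pairwise squared distances (x_i − x_j)² + (y_i − y_j)². The minimum is 10, attained by the pair ((-7, -3), (-8, -6)).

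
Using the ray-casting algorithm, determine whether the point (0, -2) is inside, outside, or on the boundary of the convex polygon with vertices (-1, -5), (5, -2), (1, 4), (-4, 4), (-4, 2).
The point (0, -2) lies strictly inside the polygon

Cast a horizontal ray to the right from the query point and count how many polygon edges it crosses (each edge strictly once or zero times, handled with the usual half-open convention). 
Parity of crossings → odd ⇒ inside.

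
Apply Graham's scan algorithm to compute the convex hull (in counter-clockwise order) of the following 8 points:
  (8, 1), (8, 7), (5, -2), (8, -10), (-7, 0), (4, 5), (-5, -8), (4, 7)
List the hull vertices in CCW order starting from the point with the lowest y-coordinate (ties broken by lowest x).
Hull (CCW) = [(8, -10), (8, 7), (4, 7), (-7, 0), (-5, -8)]

Graham scan procedure:
  1. Find the pivot p₀ = point with lowest y (tie → lowest x): (8, -10).
  2. Sort the remaining points by polar angle around p₀.
  3. Walk through sorted points, maintaining a stack; pop the top while the last three entries make a non-left turn (cross product ≤ 0).
  4. Final stack is the convex hull in CCW order: (8, -10), (8, 7), (4, 7), (-7, 0), (-5, -8).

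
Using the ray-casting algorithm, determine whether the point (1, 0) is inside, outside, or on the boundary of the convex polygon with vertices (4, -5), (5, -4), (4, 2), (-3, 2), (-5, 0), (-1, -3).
The point (1, 0) lies strictly inside the polygon

Cast a horizontal ray to the right from the query point and count how many polygon edges it crosses (each edge strictly once or zero times, handled with the usual half-open convention). 
Parity of crossings → odd ⇒ inside.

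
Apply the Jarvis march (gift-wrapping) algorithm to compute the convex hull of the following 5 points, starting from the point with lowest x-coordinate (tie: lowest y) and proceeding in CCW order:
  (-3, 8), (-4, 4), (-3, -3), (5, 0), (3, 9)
Hull (CCW) = [(-4, 4), (-3, -3), (5, 0), (3, 9), (-3, 8)]

Jarvis march: at each step, from the current hull vertex p, select the next vertex q as the point such that every other point lies strictly to the left of (or on) the directed line p → q. (Equivalently: for every other point r, the cross product (q − p) × (r − p) ≥ 0.)
Starting point (lowest x, tie lowest y): (-4, 4). Wrap until returning to start. Resulting hull: (-4, 4), (-3, -3), (5, 0), (3, 9), (-3, 8).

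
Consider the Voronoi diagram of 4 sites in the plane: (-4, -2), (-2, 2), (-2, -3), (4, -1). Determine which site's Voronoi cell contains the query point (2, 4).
Nearest site = (-2, 2)

The Voronoi cell of site s contains exactly those query points closer to s than to any other site. Compute squared distances from q = (2, 4) to each site:
  (-2 − 2)² + (2 − 4)² = 20
  (4 − 2)² + (-1 − 4)² = 29
  (-2 − 2)² + (-3 − 4)² = 65
  (-4 − 2)² + (-2 − 4)² = 72
Minimum is attained by (-2, 2), so q lies in its Voronoi cell.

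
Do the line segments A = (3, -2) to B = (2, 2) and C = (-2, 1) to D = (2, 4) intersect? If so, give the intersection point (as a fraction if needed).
No (intersection of containing lines falls outside at least one segment)

Parametrize and solve: t = 27/19, s = 17/19. At least one of these is outside [0, 1], so the segments do not intersect.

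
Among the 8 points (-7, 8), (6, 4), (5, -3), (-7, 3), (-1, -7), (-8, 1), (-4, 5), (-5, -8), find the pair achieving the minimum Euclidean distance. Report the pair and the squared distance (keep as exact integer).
Pair = ((-7, 3), (-8, 1)); squared distance = 5

Compute all C(8, 2) = 28 pairwise squared distances (x_i − x_j)² + (y_i − y_j)². The minimum is 5, attained by the pair ((-7, 3), (-8, 1)).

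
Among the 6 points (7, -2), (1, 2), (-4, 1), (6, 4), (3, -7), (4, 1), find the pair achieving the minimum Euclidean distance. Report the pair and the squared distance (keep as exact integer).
Pair = ((1, 2), (4, 1)); squared distance = 10

Compute all C(6, 2) = 15 pairwise squared distances (x_i − x_j)² + (y_i − y_j)². The minimum is 10, attained by the pair ((1, 2), (4, 1)).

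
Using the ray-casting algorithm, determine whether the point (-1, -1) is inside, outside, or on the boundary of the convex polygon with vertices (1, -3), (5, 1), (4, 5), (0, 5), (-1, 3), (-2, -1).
The point (-1, -1) lies strictly inside the polygon

Cast a horizontal ray to the right from the query point and count how many polygon edges it crosses (each edge strictly once or zero times, handled with the usual half-open convention). 
Parity of crossings → odd ⇒ inside.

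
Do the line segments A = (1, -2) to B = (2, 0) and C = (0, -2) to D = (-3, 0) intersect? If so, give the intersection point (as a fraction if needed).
No (intersection of containing lines falls outside at least one segment)

Parametrize and solve: t = -1/4, s = -1/4. At least one of these is outside [0, 1], so the segments do not intersect.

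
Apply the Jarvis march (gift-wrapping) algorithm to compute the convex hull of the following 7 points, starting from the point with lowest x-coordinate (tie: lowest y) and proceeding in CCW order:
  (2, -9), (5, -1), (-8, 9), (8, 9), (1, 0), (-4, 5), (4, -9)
Hull (CCW) = [(-8, 9), (2, -9), (4, -9), (8, 9)]

Jarvis march: at each step, from the current hull vertex p, select the next vertex q as the point such that every other point lies strictly to the left of (or on) the directed line p → q. (Equivalently: for every other point r, the cross product (q − p) × (r − p) ≥ 0.)
Starting point (lowest x, tie lowest y): (-8, 9). Wrap until returning to start. Resulting hull: (-8, 9), (2, -9), (4, -9), (8, 9).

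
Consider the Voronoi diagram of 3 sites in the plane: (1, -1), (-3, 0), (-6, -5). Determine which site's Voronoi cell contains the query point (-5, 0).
Nearest site = (-3, 0)

The Voronoi cell of site s contains exactly those query points closer to s than to any other site. Compute squared distances from q = (-5, 0) to each site:
  (-3 − -5)² + (0 − 0)² = 4
  (-6 − -5)² + (-5 − 0)² = 26
  (1 − -5)² + (-1 − 0)² = 37
Minimum is attained by (-3, 0), so q lies in its Voronoi cell.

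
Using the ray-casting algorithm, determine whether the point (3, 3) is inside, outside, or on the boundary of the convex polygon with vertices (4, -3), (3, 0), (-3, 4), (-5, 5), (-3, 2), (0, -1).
The point (3, 3) lies strictly outside the polygon

Cast a horizontal ray to the right from the query point and count how many polygon edges it crosses (each edge strictly once or zero times, handled with the usual half-open convention). 
Parity of crossings → even ⇒ outside.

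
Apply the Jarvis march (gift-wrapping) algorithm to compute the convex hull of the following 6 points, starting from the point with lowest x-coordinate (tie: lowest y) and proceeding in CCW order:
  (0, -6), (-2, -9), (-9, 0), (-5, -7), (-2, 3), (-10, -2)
Hull (CCW) = [(-10, -2), (-5, -7), (-2, -9), (0, -6), (-2, 3), (-9, 0)]

Jarvis march: at each step, from the current hull vertex p, select the next vertex q as the point such that every other point lies strictly to the left of (or on) the directed line p → q. (Equivalently: for every other point r, the cross product (q − p) × (r − p) ≥ 0.)
Starting point (lowest x, tie lowest y): (-10, -2). Wrap until returning to start. Resulting hull: (-10, -2), (-5, -7), (-2, -9), (0, -6), (-2, 3), (-9, 0).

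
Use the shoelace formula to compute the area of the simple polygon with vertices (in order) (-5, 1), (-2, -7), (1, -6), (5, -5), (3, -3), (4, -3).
Area = 73/2

Shoelace formula: Area = (1/2) |Σ_i (x_i · y_{i+1} − x_{i+1} · y_i)| (indices mod n). Compute each cross term:
  (-5)(-7) − (-2)(1) = 37
  (-2)(-6) − (1)(-7) = 19
  (1)(-5) − (5)(-6) = 25
  (5)(-3) − (3)(-5) = 0
  (3)(-3) − (4)(-3) = 3
  (4)(1) − (-5)(-3) = -11
Sum = 73, so (signed) Area = 73/2 = 73/2, |Area| = 73/2.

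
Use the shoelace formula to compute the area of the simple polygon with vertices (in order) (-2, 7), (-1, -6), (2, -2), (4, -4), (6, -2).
Area = 87/2

Shoelace formula: Area = (1/2) |Σ_i (x_i · y_{i+1} − x_{i+1} · y_i)| (indices mod n). Compute each cross term:
  (-2)(-6) − (-1)(7) = 19
  (-1)(-2) − (2)(-6) = 14
  (2)(-4) − (4)(-2) = 0
  (4)(-2) − (6)(-4) = 16
  (6)(7) − (-2)(-2) = 38
Sum = 87, so (signed) Area = 87/2 = 87/2, |Area| = 87/2.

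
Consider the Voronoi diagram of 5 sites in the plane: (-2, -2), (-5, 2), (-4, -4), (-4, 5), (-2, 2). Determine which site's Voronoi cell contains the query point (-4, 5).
Nearest site = (-4, 5)

The Voronoi cell of site s contains exactly those query points closer to s than to any other site. Compute squared distances from q = (-4, 5) to each site:
  (-4 − -4)² + (5 − 5)² = 0
  (-5 − -4)² + (2 − 5)² = 10
  (-2 − -4)² + (2 − 5)² = 13
  (-2 − -4)² + (-2 − 5)² = 53
  (-4 − -4)² + (-4 − 5)² = 81
Minimum is attained by (-4, 5), so q lies in its Voronoi cell.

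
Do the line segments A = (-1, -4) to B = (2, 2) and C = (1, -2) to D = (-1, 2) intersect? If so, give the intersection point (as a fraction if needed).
Yes; intersection at (1/2, -1) (t = 1/2 on AB, s = 1/4 on CD)

Parametrize AB as A + t(B − A) = (-1 + 3 t, -4 + 6 t) and CD as C + s(D − C) = (1 + -2 s, -2 + 4 s). Solve the linear system for (t, s). Determinant = -24 ≠ 0, so a unique intersection of the containing lines exists. Solution: t = 1/2, s = 1/4 — both in [0, 1], so the segments cross. Intersection point: (1/2, -1).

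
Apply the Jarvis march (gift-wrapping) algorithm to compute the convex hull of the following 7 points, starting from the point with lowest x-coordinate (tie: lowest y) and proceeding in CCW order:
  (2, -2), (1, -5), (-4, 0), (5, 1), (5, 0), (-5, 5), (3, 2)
Hull (CCW) = [(-5, 5), (-4, 0), (1, -5), (5, 0), (5, 1), (3, 2)]

Jarvis march: at each step, from the current hull vertex p, select the next vertex q as the point such that every other point lies strictly to the left of (or on) the directed line p → q. (Equivalently: for every other point r, the cross product (q − p) × (r − p) ≥ 0.)
Starting point (lowest x, tie lowest y): (-5, 5). Wrap until returning to start. Resulting hull: (-5, 5), (-4, 0), (1, -5), (5, 0), (5, 1), (3, 2).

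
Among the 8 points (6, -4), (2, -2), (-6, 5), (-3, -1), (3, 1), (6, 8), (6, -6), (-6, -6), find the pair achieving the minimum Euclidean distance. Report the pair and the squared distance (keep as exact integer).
Pair = ((6, -4), (6, -6)); squared distance = 4

Compute all C(8, 2) = 28 pairwise squared distances (x_i − x_j)² + (y_i − y_j)². The minimum is 4, attained by the pair ((6, -4), (6, -6)).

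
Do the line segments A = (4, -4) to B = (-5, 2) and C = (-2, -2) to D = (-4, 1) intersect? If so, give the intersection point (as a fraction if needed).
No (intersection of containing lines falls outside at least one segment)

Parametrize and solve: t = 14/15, s = 6/5. At least one of these is outside [0, 1], so the segments do not intersect.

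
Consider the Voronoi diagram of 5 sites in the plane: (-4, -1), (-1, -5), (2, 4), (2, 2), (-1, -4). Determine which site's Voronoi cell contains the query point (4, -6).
Nearest site = (-1, -5)

The Voronoi cell of site s contains exactly those query points closer to s than to any other site. Compute squared distances from q = (4, -6) to each site:
  (-1 − 4)² + (-5 − -6)² = 26
  (-1 − 4)² + (-4 − -6)² = 29
  (2 − 4)² + (2 − -6)² = 68
  (-4 − 4)² + (-1 − -6)² = 89
  (2 − 4)² + (4 − -6)² = 104
Minimum is attained by (-1, -5), so q lies in its Voronoi cell.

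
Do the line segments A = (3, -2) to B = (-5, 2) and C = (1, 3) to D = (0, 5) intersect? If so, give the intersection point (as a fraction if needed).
No (intersection of containing lines falls outside at least one segment)

Parametrize and solve: t = -1/12, s = -8/3. At least one of these is outside [0, 1], so the segments do not intersect.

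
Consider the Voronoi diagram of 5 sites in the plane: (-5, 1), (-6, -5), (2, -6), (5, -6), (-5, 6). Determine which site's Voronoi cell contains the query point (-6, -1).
Nearest site = (-5, 1)

The Voronoi cell of site s contains exactly those query points closer to s than to any other site. Compute squared distances from q = (-6, -1) to each site:
  (-5 − -6)² + (1 − -1)² = 5
  (-6 − -6)² + (-5 − -1)² = 16
  (-5 − -6)² + (6 − -1)² = 50
  (2 − -6)² + (-6 − -1)² = 89
  (5 − -6)² + (-6 − -1)² = 146
Minimum is attained by (-5, 1), so q lies in its Voronoi cell.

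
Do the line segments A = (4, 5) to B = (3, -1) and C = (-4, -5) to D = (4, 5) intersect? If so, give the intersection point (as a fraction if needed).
Yes; intersection at (4, 5) (t = 0 on AB, s = 1 on CD)

Parametrize AB as A + t(B − A) = (4 + -1 t, 5 + -6 t) and CD as C + s(D − C) = (-4 + 8 s, -5 + 10 s). Solve the linear system for (t, s). Determinant = -38 ≠ 0, so a unique intersection of the containing lines exists. Solution: t = 0, s = 1 — both in [0, 1], so the segments cross. Intersection point: (4, 5).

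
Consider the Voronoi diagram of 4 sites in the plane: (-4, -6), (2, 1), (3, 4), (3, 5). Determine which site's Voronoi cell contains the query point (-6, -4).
Nearest site = (-4, -6)

The Voronoi cell of site s contains exactly those query points closer to s than to any other site. Compute squared distances from q = (-6, -4) to each site:
  (-4 − -6)² + (-6 − -4)² = 8
  (2 − -6)² + (1 − -4)² = 89
  (3 − -6)² + (4 − -4)² = 145
  (3 − -6)² + (5 − -4)² = 162
Minimum is attained by (-4, -6), so q lies in its Voronoi cell.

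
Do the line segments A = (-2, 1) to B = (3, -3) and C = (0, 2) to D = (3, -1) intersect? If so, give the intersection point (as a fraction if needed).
No (intersection of containing lines falls outside at least one segment)

Parametrize and solve: t = 3, s = 13/3. At least one of these is outside [0, 1], so the segments do not intersect.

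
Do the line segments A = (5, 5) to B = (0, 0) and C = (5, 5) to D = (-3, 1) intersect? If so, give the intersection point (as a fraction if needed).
Yes; intersection at (5, 5) (t = 0 on AB, s = 0 on CD)

Parametrize AB as A + t(B − A) = (5 + -5 t, 5 + -5 t) and CD as C + s(D − C) = (5 + -8 s, 5 + -4 s). Solve the linear system for (t, s). Determinant = 20 ≠ 0, so a unique intersection of the containing lines exists. Solution: t = 0, s = 0 — both in [0, 1], so the segments cross. Intersection point: (5, 5).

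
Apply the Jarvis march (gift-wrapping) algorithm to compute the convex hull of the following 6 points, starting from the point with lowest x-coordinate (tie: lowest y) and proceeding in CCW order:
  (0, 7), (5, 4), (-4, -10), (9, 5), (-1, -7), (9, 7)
Hull (CCW) = [(-4, -10), (-1, -7), (9, 5), (9, 7), (0, 7)]

Jarvis march: at each step, from the current hull vertex p, select the next vertex q as the point such that every other point lies strictly to the left of (or on) the directed line p → q. (Equivalently: for every other point r, the cross product (q − p) × (r − p) ≥ 0.)
Starting point (lowest x, tie lowest y): (-4, -10). Wrap until returning to start. Resulting hull: (-4, -10), (-1, -7), (9, 5), (9, 7), (0, 7).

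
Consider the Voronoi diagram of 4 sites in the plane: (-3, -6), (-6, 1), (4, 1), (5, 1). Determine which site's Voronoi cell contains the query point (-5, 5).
Nearest site = (-6, 1)

The Voronoi cell of site s contains exactly those query points closer to s than to any other site. Compute squared distances from q = (-5, 5) to each site:
  (-6 − -5)² + (1 − 5)² = 17
  (4 − -5)² + (1 − 5)² = 97
  (5 − -5)² + (1 − 5)² = 116
  (-3 − -5)² + (-6 − 5)² = 125
Minimum is attained by (-6, 1), so q lies in its Voronoi cell.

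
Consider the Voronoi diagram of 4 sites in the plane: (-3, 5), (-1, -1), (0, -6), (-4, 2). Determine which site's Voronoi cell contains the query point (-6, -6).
Nearest site = (0, -6)

The Voronoi cell of site s contains exactly those query points closer to s than to any other site. Compute squared distances from q = (-6, -6) to each site:
  (0 − -6)² + (-6 − -6)² = 36
  (-1 − -6)² + (-1 − -6)² = 50
  (-4 − -6)² + (2 − -6)² = 68
  (-3 − -6)² + (5 − -6)² = 130
Minimum is attained by (0, -6), so q lies in its Voronoi cell.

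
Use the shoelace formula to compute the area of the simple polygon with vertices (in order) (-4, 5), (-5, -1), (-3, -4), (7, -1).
Area = 54

Shoelace formula: Area = (1/2) |Σ_i (x_i · y_{i+1} − x_{i+1} · y_i)| (indices mod n). Compute each cross term:
  (-4)(-1) − (-5)(5) = 29
  (-5)(-4) − (-3)(-1) = 17
  (-3)(-1) − (7)(-4) = 31
  (7)(5) − (-4)(-1) = 31
Sum = 108, so (signed) Area = 108/2 = 54, |Area| = 54.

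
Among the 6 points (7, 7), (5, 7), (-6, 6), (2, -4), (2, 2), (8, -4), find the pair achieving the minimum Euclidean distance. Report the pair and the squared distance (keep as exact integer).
Pair = ((7, 7), (5, 7)); squared distance = 4

Compute all C(6, 2) = 15 pairwise squared distances (x_i − x_j)² + (y_i − y_j)². The minimum is 4, attained by the pair ((7, 7), (5, 7)).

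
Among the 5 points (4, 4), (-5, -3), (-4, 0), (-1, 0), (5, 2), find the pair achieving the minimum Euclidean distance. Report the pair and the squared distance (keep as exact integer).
Pair = ((4, 4), (5, 2)); squared distance = 5

Compute all C(5, 2) = 10 pairwise squared distances (x_i − x_j)² + (y_i − y_j)². The minimum is 5, attained by the pair ((4, 4), (5, 2)).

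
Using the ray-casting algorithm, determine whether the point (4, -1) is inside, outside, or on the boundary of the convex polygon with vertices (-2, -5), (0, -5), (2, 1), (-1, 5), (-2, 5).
The point (4, -1) lies strictly outside the polygon

Cast a horizontal ray to the right from the query point and count how many polygon edges it crosses (each edge strictly once or zero times, handled with the usual half-open convention). 
Parity of crossings → even ⇒ outside.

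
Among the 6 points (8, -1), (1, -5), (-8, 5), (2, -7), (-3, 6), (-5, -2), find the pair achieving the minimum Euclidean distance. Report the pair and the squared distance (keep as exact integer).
Pair = ((1, -5), (2, -7)); squared distance = 5

Compute all C(6, 2) = 15 pairwise squared distances (x_i − x_j)² + (y_i − y_j)². The minimum is 5, attained by the pair ((1, -5), (2, -7)).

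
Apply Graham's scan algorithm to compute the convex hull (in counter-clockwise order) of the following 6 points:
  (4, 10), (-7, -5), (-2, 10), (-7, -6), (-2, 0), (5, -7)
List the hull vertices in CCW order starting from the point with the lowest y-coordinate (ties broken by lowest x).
Hull (CCW) = [(5, -7), (4, 10), (-2, 10), (-7, -5), (-7, -6)]

Graham scan procedure:
  1. Find the pivot p₀ = point with lowest y (tie → lowest x): (5, -7).
  2. Sort the remaining points by polar angle around p₀.
  3. Walk through sorted points, maintaining a stack; pop the top while the last three entries make a non-left turn (cross product ≤ 0).
  4. Final stack is the convex hull in CCW order: (5, -7), (4, 10), (-2, 10), (-7, -5), (-7, -6).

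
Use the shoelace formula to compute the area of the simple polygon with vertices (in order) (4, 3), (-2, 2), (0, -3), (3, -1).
Area = 21

Shoelace formula: Area = (1/2) |Σ_i (x_i · y_{i+1} − x_{i+1} · y_i)| (indices mod n). Compute each cross term:
  (4)(2) − (-2)(3) = 14
  (-2)(-3) − (0)(2) = 6
  (0)(-1) − (3)(-3) = 9
  (3)(3) − (4)(-1) = 13
Sum = 42, so (signed) Area = 42/2 = 21, |Area| = 21.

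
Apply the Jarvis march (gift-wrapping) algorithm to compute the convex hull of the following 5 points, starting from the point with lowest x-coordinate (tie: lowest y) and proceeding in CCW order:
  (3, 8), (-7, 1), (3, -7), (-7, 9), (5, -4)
Hull (CCW) = [(-7, 1), (3, -7), (5, -4), (3, 8), (-7, 9)]

Jarvis march: at each step, from the current hull vertex p, select the next vertex q as the point such that every other point lies strictly to the left of (or on) the directed line p → q. (Equivalently: for every other point r, the cross product (q − p) × (r − p) ≥ 0.)
Starting point (lowest x, tie lowest y): (-7, 1). Wrap until returning to start. Resulting hull: (-7, 1), (3, -7), (5, -4), (3, 8), (-7, 9).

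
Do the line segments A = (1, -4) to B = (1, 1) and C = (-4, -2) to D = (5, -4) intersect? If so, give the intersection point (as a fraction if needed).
Yes; intersection at (1, -28/9) (t = 8/45 on AB, s = 5/9 on CD)

Parametrize AB as A + t(B − A) = (1 + 0 t, -4 + 5 t) and CD as C + s(D − C) = (-4 + 9 s, -2 + -2 s). Solve the linear system for (t, s). Determinant = 45 ≠ 0, so a unique intersection of the containing lines exists. Solution: t = 8/45, s = 5/9 — both in [0, 1], so the segments cross. Intersection point: (1, -28/9).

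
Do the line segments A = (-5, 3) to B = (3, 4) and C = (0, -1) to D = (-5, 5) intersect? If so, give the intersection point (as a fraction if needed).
Yes; intersection at (-185/53, 169/53) (t = 10/53 on AB, s = 37/53 on CD)

Parametrize AB as A + t(B − A) = (-5 + 8 t, 3 + 1 t) and CD as C + s(D − C) = (0 + -5 s, -1 + 6 s). Solve the linear system for (t, s). Determinant = -53 ≠ 0, so a unique intersection of the containing lines exists. Solution: t = 10/53, s = 37/53 — both in [0, 1], so the segments cross. Intersection point: (-185/53, 169/53).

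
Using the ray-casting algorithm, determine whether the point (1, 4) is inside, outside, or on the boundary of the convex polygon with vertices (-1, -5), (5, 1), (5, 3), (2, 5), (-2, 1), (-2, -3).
The point (1, 4) lies on the polygon boundary

Boundary check: the query satisfies the collinearity and bounding-box conditions for some polygon edge, so it lies exactly on the boundary.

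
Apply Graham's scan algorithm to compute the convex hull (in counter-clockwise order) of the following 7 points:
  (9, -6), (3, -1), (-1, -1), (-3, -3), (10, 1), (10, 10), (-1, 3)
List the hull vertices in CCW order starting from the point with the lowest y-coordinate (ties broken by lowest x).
Hull (CCW) = [(9, -6), (10, 1), (10, 10), (-1, 3), (-3, -3)]

Graham scan procedure:
  1. Find the pivot p₀ = point with lowest y (tie → lowest x): (9, -6).
  2. Sort the remaining points by polar angle around p₀.
  3. Walk through sorted points, maintaining a stack; pop the top while the last three entries make a non-left turn (cross product ≤ 0).
  4. Final stack is the convex hull in CCW order: (9, -6), (10, 1), (10, 10), (-1, 3), (-3, -3).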